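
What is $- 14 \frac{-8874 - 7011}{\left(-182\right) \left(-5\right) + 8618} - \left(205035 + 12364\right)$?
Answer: $- \frac{345192547}{1588} \approx -2.1738 \cdot 10^{5}$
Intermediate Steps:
$- 14 \frac{-8874 - 7011}{\left(-182\right) \left(-5\right) + 8618} - \left(205035 + 12364\right) = - 14 \left(- \frac{15885}{910 + 8618}\right) - 217399 = - 14 \left(- \frac{15885}{9528}\right) - 217399 = - 14 \left(\left(-15885\right) \frac{1}{9528}\right) - 217399 = \left(-14\right) \left(- \frac{5295}{3176}\right) - 217399 = \frac{37065}{1588} - 217399 = - \frac{345192547}{1588}$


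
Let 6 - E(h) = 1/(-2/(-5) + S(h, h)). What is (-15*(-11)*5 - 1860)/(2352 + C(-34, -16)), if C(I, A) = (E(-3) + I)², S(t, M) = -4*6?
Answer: -14411340/43632649 ≈ -0.33029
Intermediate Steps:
S(t, M) = -24
E(h) = 713/118 (E(h) = 6 - 1/(-2/(-5) - 24) = 6 - 1/(-2*(-⅕) - 24) = 6 - 1/(⅖ - 24) = 6 - 1/(-118/5) = 6 - 1*(-5/118) = 6 + 5/118 = 713/118)
C(I, A) = (713/118 + I)²
(-15*(-11)*5 - 1860)/(2352 + C(-34, -16)) = (-15*(-11)*5 - 1860)/(2352 + (713 + 118*(-34))²/13924) = (165*5 - 1860)/(2352 + (713 - 4012)²/13924) = (825 - 1860)/(2352 + (1/13924)*(-3299)²) = -1035/(2352 + (1/13924)*10883401) = -1035/(2352 + 10883401/13924) = -1035/43632649/13924 = -1035*13924/43632649 = -14411340/43632649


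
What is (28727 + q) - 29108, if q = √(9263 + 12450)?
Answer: -381 + √21713 ≈ -233.65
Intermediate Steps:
q = √21713 ≈ 147.35
(28727 + q) - 29108 = (28727 + √21713) - 29108 = -381 + √21713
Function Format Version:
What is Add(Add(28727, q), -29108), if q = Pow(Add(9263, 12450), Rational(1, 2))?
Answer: Add(-381, Pow(21713, Rational(1, 2))) ≈ -233.65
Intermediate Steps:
q = Pow(21713, Rational(1, 2)) ≈ 147.35
Add(Add(28727, q), -29108) = Add(Add(28727, Pow(21713, Rational(1, 2))), -29108) = Add(-381, Pow(21713, Rational(1, 2)))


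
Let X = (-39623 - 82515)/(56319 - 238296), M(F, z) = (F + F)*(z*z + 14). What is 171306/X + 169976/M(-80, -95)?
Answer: 2817794142312137/11040053820 ≈ 2.5523e+5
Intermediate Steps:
M(F, z) = 2*F*(14 + z²) (M(F, z) = (2*F)*(z² + 14) = (2*F)*(14 + z²) = 2*F*(14 + z²))
X = 122138/181977 (X = -122138/(-181977) = -122138*(-1/181977) = 122138/181977 ≈ 0.67117)
171306/X + 169976/M(-80, -95) = 171306/(122138/181977) + 169976/((2*(-80)*(14 + (-95)²))) = 171306*(181977/122138) + 169976/((2*(-80)*(14 + 9025))) = 15586875981/61069 + 169976/((2*(-80)*9039)) = 15586875981/61069 + 169976/(-1446240) = 15586875981/61069 + 169976*(-1/1446240) = 15586875981/61069 - 21247/180780 = 2817794142312137/11040053820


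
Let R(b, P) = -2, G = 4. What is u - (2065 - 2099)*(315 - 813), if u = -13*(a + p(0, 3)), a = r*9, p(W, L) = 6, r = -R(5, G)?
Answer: -17244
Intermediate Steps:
r = 2 (r = -1*(-2) = 2)
a = 18 (a = 2*9 = 18)
u = -312 (u = -13*(18 + 6) = -13*24 = -312)
u - (2065 - 2099)*(315 - 813) = -312 - (2065 - 2099)*(315 - 813) = -312 - (-34)*(-498) = -312 - 1*16932 = -312 - 16932 = -17244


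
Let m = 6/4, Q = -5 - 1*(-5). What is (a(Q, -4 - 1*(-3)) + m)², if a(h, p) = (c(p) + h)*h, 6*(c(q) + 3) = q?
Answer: 9/4 ≈ 2.2500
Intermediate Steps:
c(q) = -3 + q/6
Q = 0 (Q = -5 + 5 = 0)
a(h, p) = h*(-3 + h + p/6) (a(h, p) = ((-3 + p/6) + h)*h = (-3 + h + p/6)*h = h*(-3 + h + p/6))
m = 3/2 (m = 6*(¼) = 3/2 ≈ 1.5000)
(a(Q, -4 - 1*(-3)) + m)² = ((⅙)*0*(-18 + (-4 - 1*(-3)) + 6*0) + 3/2)² = ((⅙)*0*(-18 + (-4 + 3) + 0) + 3/2)² = ((⅙)*0*(-18 - 1 + 0) + 3/2)² = ((⅙)*0*(-19) + 3/2)² = (0 + 3/2)² = (3/2)² = 9/4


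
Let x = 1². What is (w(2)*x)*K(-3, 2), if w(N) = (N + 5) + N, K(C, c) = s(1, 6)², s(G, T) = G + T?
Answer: 441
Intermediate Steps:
K(C, c) = 49 (K(C, c) = (1 + 6)² = 7² = 49)
x = 1
w(N) = 5 + 2*N (w(N) = (5 + N) + N = 5 + 2*N)
(w(2)*x)*K(-3, 2) = ((5 + 2*2)*1)*49 = ((5 + 4)*1)*49 = (9*1)*49 = 9*49 = 441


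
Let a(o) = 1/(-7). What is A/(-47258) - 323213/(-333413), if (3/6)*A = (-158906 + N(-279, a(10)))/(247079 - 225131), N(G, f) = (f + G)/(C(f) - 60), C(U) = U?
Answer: 17647714272977363/18198891156695979 ≈ 0.96971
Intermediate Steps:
a(o) = -⅐
N(G, f) = (G + f)/(-60 + f) (N(G, f) = (f + G)/(f - 60) = (G + f)/(-60 + f))
A = -33448736/2310027 (A = 2*((-158906 + (-279 - ⅐)/(-60 - ⅐))/(247079 - 225131)) = 2*((-158906 - 1954/7/(-421/7))/21948) = 2*((-158906 - 7/421*(-1954/7))*(1/21948)) = 2*((-158906 + 1954/421)*(1/21948)) = 2*(-66897472/421*1/21948) = 2*(-16724368/2310027) = -33448736/2310027 ≈ -14.480)
A/(-47258) - 323213/(-333413) = -33448736/2310027/(-47258) - 323213/(-333413) = -33448736/2310027*(-1/47258) - 323213*(-1/333413) = 16724368/54583627983 + 323213/333413 = 17647714272977363/18198891156695979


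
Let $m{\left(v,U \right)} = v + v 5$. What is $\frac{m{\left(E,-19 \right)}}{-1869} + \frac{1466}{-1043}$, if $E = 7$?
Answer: $- \frac{132560}{92827} \approx -1.428$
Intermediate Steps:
$m{\left(v,U \right)} = 6 v$ ($m{\left(v,U \right)} = v + 5 v = 6 v$)
$\frac{m{\left(E,-19 \right)}}{-1869} + \frac{1466}{-1043} = \frac{6 \cdot 7}{-1869} + \frac{1466}{-1043} = 42 \left(- \frac{1}{1869}\right) + 1466 \left(- \frac{1}{1043}\right) = - \frac{2}{89} - \frac{1466}{1043} = - \frac{132560}{92827}$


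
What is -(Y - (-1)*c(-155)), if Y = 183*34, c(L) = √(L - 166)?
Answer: -6222 - I*√321 ≈ -6222.0 - 17.916*I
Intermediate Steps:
c(L) = √(-166 + L)
Y = 6222
-(Y - (-1)*c(-155)) = -(6222 - (-1)*√(-166 - 155)) = -(6222 - (-1)*√(-321)) = -(6222 - (-1)*I*√321) = -(6222 + I*√321) = -6222 - I*√321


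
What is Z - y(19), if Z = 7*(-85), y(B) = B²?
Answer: -956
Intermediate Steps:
Z = -595
Z - y(19) = -595 - 1*19² = -595 - 1*361 = -595 - 361 = -956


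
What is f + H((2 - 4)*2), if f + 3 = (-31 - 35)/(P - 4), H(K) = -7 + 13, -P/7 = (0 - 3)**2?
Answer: 267/67 ≈ 3.9851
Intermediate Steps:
P = -63 (P = -7*(0 - 3)**2 = -7*(-3)**2 = -7*9 = -63)
H(K) = 6
f = -135/67 (f = -3 + (-31 - 35)/(-63 - 4) = -3 - 66/(-67) = -3 - 1/67*(-66) = -3 + 66/67 = -135/67 ≈ -2.0149)
f + H((2 - 4)*2) = -135/67 + 6 = 267/67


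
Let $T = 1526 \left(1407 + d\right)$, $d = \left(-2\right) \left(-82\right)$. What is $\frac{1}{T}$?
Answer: $\frac{1}{2397346} \approx 4.1713 \cdot 10^{-7}$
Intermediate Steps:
$d = 164$
$T = 2397346$ ($T = 1526 \left(1407 + 164\right) = 1526 \cdot 1571 = 2397346$)
$\frac{1}{T} = \frac{1}{2397346}$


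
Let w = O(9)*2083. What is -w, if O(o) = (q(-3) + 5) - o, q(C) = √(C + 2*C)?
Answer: 8332 - 6249*I ≈ 8332.0 - 6249.0*I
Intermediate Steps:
q(C) = √3*√C (q(C) = √(3*C) = √3*√C)
O(o) = 5 - o + 3*I (O(o) = (√3*√(-3) + 5) - o = (√3*(I*√3) + 5) - o = (3*I + 5) - o = (5 + 3*I) - o = 5 - o + 3*I)
w = -8332 + 6249*I (w = (5 - 1*9 + 3*I)*2083 = (5 - 9 + 3*I)*2083 = (-4 + 3*I)*2083 = -8332 + 6249*I ≈ -8332.0 + 6249.0*I)
-w = -(-8332 + 6249*I) = 8332 - 6249*I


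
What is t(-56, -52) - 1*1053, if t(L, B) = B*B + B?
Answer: 1599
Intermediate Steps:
t(L, B) = B + B**2 (t(L, B) = B**2 + B = B + B**2)
t(-56, -52) - 1*1053 = -52*(1 - 52) - 1*1053 = -52*(-51) - 1053 = 2652 - 1053 = 1599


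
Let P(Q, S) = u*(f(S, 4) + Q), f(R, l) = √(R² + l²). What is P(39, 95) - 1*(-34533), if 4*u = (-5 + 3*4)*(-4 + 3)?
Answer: 137859/4 - 7*√9041/4 ≈ 34298.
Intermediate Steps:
u = -7/4 (u = ((-5 + 3*4)*(-4 + 3))/4 = ((-5 + 12)*(-1))/4 = (7*(-1))/4 = (¼)*(-7) = -7/4 ≈ -1.7500)
P(Q, S) = -7*Q/4 - 7*√(16 + S²)/4 (P(Q, S) = -7*(√(S² + 4²) + Q)/4 = -7*(√(S² + 16) + Q)/4 = -7*(√(16 + S²) + Q)/4 = -7*(Q + √(16 + S²))/4 = -7*Q/4 - 7*√(16 + S²)/4)
P(39, 95) - 1*(-34533) = (-7/4*39 - 7*√(16 + 95²)/4) - 1*(-34533) = (-273/4 - 7*√(16 + 9025)/4) + 34533 = (-273/4 - 7*√9041/4) + 34533 = 137859/4 - 7*√9041/4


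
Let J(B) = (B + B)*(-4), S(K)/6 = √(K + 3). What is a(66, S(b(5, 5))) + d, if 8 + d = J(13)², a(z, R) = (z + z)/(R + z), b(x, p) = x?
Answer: 1221546/113 - 44*√2/113 ≈ 10810.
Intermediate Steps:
S(K) = 6*√(3 + K) (S(K) = 6*√(K + 3) = 6*√(3 + K))
J(B) = -8*B (J(B) = (2*B)*(-4) = -8*B)
a(z, R) = 2*z/(R + z) (a(z, R) = (2*z)/(R + z) = 2*z/(R + z))
d = 10808 (d = -8 + (-8*13)² = -8 + (-104)² = -8 + 10816 = 10808)
a(66, S(b(5, 5))) + d = 2*66/(6*√(3 + 5) + 66) + 10808 = 2*66/(6*√8 + 66) + 10808 = 2*66/(6*(2*√2) + 66) + 10808 = 2*66/(12*√2 + 66) + 10808 = 2*66/(66 + 12*√2) + 10808 = 132/(66 + 12*√2) + 10808 = 10808 + 132/(66 + 12*√2)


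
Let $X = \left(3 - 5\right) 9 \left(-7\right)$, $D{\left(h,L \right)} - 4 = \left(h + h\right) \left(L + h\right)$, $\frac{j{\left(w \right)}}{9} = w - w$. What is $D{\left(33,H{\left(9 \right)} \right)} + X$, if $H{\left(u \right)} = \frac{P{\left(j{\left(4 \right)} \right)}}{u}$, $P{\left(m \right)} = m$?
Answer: $2308$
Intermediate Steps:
$j{\left(w \right)} = 0$ ($j{\left(w \right)} = 9 \left(w - w\right) = 9 \cdot 0 = 0$)
$H{\left(u \right)} = 0$ ($H{\left(u \right)} = \frac{0}{u} = 0$)
$D{\left(h,L \right)} = 4 + 2 h \left(L + h\right)$ ($D{\left(h,L \right)} = 4 + \left(h + h\right) \left(L + h\right) = 4 + 2 h \left(L + h\right)$)
$X = 126$ ($X = \left(3 - 5\right) 9 \left(-7\right) = \left(-2\right) 9 \left(-7\right) = \left(-18\right) \left(-7\right) = 126$)
$D{\left(33,H{\left(9 \right)} \right)} + X = \left(4 + 2 \cdot 33^{2} + 2 \cdot 0 \cdot 33\right) + 126 = \left(4 + 2 \cdot 1089 + 0\right) + 126 = \left(4 + 2178 + 0\right) + 126 = 2182 + 126 = 2308$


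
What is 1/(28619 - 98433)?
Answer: -1/69814 ≈ -1.4324e-5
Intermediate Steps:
1/(28619 - 98433) = 1/(-69814) = -1/69814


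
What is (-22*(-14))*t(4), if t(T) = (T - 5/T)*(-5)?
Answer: -4235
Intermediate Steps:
t(T) = -5*T + 25/T
(-22*(-14))*t(4) = (-22*(-14))*(-5*4 + 25/4) = 308*(-20 + 25*(¼)) = 308*(-20 + 25/4) = 308*(-55/4) = -4235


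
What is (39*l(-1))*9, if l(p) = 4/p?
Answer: -1404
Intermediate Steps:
(39*l(-1))*9 = (39*(4/(-1)))*9 = (39*(4*(-1)))*9 = (39*(-4))*9 = -156*9 = -1404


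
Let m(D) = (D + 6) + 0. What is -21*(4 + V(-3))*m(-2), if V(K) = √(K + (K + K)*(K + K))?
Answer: -336 - 84*√33 ≈ -818.54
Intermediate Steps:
m(D) = 6 + D (m(D) = (6 + D) + 0 = 6 + D)
V(K) = √(K + 4*K²) (V(K) = √(K + (2*K)*(2*K)) = √(K + 4*K²))
-21*(4 + V(-3))*m(-2) = -21*(4 + √(-3*(1 + 4*(-3))))*(6 - 2) = -21*(4 + √(-3*(1 - 12)))*4 = -21*(4 + √(-3*(-11)))*4 = -21*(4 + √33)*4 = -21*(16 + 4*√33) = -336 - 84*√33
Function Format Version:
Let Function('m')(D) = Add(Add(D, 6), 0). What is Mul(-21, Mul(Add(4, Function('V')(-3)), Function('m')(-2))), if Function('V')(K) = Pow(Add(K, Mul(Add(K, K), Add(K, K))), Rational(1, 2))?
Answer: Add(-336, Mul(-84, Pow(33, Rational(1, 2)))) ≈ -818.54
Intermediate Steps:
Function('m')(D) = Add(6, D) (Function('m')(D) = Add(Add(6, D), 0) = Add(6, D))
Function('V')(K) = Pow(Add(K, Mul(4, Pow(K, 2))), Rational(1, 2)) (Function('V')(K) = Pow(Add(K, Mul(Mul(2, K), Mul(2, K))), Rational(1, 2)) = Pow(Add(K, Mul(4, Pow(K, 2))), Rational(1, 2)))
Mul(-21, Mul(Add(4, Function('V')(-3)), Function('m')(-2))) = Mul(-21, Mul(Add(4, Pow(Mul(-3, Add(1, Mul(4, -3))), Rational(1, 2))), Add(6, -2))) = Mul(-21, Mul(Add(4, Pow(Mul(-3, Add(1, -12)), Rational(1, 2))), 4)) = Mul(-21, Mul(Add(4, Pow(Mul(-3, -11), Rational(1, 2))), 4)) = Mul(-21, Mul(Add(4, Pow(33, Rational(1, 2))), 4)) = Mul(-21, Add(16, Mul(4, Pow(33, Rational(1, 2))))) = Add(-336, Mul(-84, Pow(33, Rational(1, 2))))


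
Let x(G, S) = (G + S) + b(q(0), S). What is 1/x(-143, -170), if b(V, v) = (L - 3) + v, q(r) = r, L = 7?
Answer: -1/479 ≈ -0.0020877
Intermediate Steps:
b(V, v) = 4 + v (b(V, v) = (7 - 3) + v = 4 + v)
x(G, S) = 4 + G + 2*S (x(G, S) = (G + S) + (4 + S) = 4 + G + 2*S)
1/x(-143, -170) = 1/(4 - 143 + 2*(-170)) = 1/(4 - 143 - 340) = 1/(-479) = -1/479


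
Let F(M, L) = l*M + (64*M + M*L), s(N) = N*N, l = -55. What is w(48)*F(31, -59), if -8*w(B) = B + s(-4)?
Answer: 12400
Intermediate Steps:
s(N) = N²
F(M, L) = 9*M + L*M (F(M, L) = -55*M + (64*M + M*L) = -55*M + (64*M + L*M) = 9*M + L*M)
w(B) = -2 - B/8 (w(B) = -(B + (-4)²)/8 = -(B + 16)/8 = -(16 + B)/8 = -2 - B/8)
w(48)*F(31, -59) = (-2 - ⅛*48)*(31*(9 - 59)) = (-2 - 6)*(31*(-50)) = -8*(-1550) = 12400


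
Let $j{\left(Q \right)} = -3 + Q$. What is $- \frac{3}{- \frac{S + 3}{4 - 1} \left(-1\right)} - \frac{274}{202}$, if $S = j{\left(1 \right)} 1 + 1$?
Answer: $- \frac{1183}{202} \approx -5.8564$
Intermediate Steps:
$S = -1$ ($S = \left(-3 + 1\right) 1 + 1 = \left(-2\right) 1 + 1 = -2 + 1 = -1$)
$- \frac{3}{- \frac{S + 3}{4 - 1} \left(-1\right)} - \frac{274}{202} = - \frac{3}{- \frac{-1 + 3}{4 - 1} \left(-1\right)} - \frac{274}{202} = - \frac{3}{- \frac{2}{3} \left(-1\right)} - \frac{137}{101} = - \frac{3}{\left(-1\right) \frac{2}{3} \left(-1\right)} - \frac{137}{101} = - \frac{3}{\left(- \frac{2}{3}\right) \left(-1\right)} - \frac{137}{101} = - \frac{3}{\frac{2}{3}} - \frac{137}{101} = \left(-3\right) \frac{3}{2} - \frac{137}{101} = - \frac{9}{2} - \frac{137}{101} = - \frac{1183}{202}$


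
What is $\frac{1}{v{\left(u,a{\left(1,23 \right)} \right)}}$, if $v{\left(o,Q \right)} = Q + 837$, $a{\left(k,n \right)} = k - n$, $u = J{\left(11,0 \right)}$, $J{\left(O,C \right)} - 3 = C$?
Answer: $\frac{1}{815} \approx 0.001227$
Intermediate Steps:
$J{\left(O,C \right)} = 3 + C$
$u = 3$ ($u = 3 + 0 = 3$)
$v{\left(o,Q \right)} = 837 + Q$
$\frac{1}{v{\left(u,a{\left(1,23 \right)} \right)}} = \frac{1}{837 + \left(1 - 23\right)} = \frac{1}{837 - 22} = \frac{1}{815}$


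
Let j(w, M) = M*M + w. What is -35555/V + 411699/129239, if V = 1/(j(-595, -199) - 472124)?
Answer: 1990217336628809/129239 ≈ 1.5400e+10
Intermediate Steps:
j(w, M) = w + M**2 (j(w, M) = M**2 + w = w + M**2)
V = -1/433118 (V = 1/((-595 + (-199)**2) - 472124) = 1/((-595 + 39601) - 472124) = 1/(39006 - 472124) = 1/(-433118) = -1/433118 ≈ -2.3088e-6)
-35555/V + 411699/129239 = -35555/(-1/433118) + 411699/129239 = -35555*(-433118) + 411699*(1/129239) = 15399510490 + 411699/129239 = 1990217336628809/129239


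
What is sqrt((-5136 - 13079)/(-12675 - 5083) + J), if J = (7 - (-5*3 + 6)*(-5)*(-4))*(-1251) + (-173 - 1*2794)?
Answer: I*sqrt(74706538935886)/17758 ≈ 486.73*I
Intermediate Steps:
J = -236904 (J = (7 - (-15 + 6)*(-5)*(-4))*(-1251) + (-173 - 2794) = (7 - (-9*(-5))*(-4))*(-1251) - 2967 = (7 - 45*(-4))*(-1251) - 2967 = (7 - 1*(-180))*(-1251) - 2967 = (7 + 180)*(-1251) - 2967 = 187*(-1251) - 2967 = -233937 - 2967 = -236904)
sqrt((-5136 - 13079)/(-12675 - 5083) + J) = sqrt((-5136 - 13079)/(-12675 - 5083) - 236904) = sqrt(-18215/(-17758) - 236904) = sqrt(-18215*(-1/17758) - 236904) = sqrt(18215/17758 - 236904) = sqrt(-4206923017/17758) = I*sqrt(74706538935886)/17758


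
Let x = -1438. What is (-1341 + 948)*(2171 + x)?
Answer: -288069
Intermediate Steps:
(-1341 + 948)*(2171 + x) = (-1341 + 948)*(2171 - 1438) = -393*733 = -288069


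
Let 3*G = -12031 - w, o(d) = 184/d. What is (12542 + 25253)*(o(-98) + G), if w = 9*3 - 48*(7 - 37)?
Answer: -25008120010/147 ≈ -1.7012e+8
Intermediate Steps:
w = 1467 (w = 27 - 48*(-30) = 27 + 1440 = 1467)
G = -13498/3 (G = (-12031 - 1*1467)/3 = (-12031 - 1467)/3 = (⅓)*(-13498) = -13498/3 ≈ -4499.3)
(12542 + 25253)*(o(-98) + G) = (12542 + 25253)*(184/(-98) - 13498/3) = 37795*(184*(-1/98) - 13498/3) = 37795*(-92/49 - 13498/3) = 37795*(-661678/147) = -25008120010/147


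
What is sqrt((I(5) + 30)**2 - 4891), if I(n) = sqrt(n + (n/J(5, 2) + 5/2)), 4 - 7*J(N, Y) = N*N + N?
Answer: sqrt(-673439 + 3120*sqrt(65))/13 ≈ 61.935*I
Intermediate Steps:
J(N, Y) = 4/7 - N/7 - N**2/7 (J(N, Y) = 4/7 - (N*N + N)/7 = 4/7 - (N**2 + N)/7 = 4/7 - (N + N**2)/7 = 4/7 + (-N/7 - N**2/7) = 4/7 - N/7 - N**2/7)
I(n) = sqrt(5/2 + 19*n/26) (I(n) = sqrt(n + (n/(4/7 - 1/7*5 - 1/7*5**2) + 5/2)) = sqrt(n + (n/(4/7 - 5/7 - 1/7*25) + 5*(1/2))) = sqrt(n + (n/(4/7 - 5/7 - 25/7) + 5/2)) = sqrt(n + (n/(-26/7) + 5/2)) = sqrt(n + (n*(-7/26) + 5/2)) = sqrt(n + (-7*n/26 + 5/2)) = sqrt(n + (5/2 - 7*n/26)) = sqrt(5/2 + 19*n/26))
sqrt((I(5) + 30)**2 - 4891) = sqrt((sqrt(1690 + 494*5)/26 + 30)**2 - 4891) = sqrt((sqrt(1690 + 2470)/26 + 30)**2 - 4891) = sqrt((sqrt(4160)/26 + 30)**2 - 4891) = sqrt(((8*sqrt(65))/26 + 30)**2 - 4891) = sqrt((4*sqrt(65)/13 + 30)**2 - 4891) = sqrt((30 + 4*sqrt(65)/13)**2 - 4891) = sqrt(-4891 + (30 + 4*sqrt(65)/13)**2)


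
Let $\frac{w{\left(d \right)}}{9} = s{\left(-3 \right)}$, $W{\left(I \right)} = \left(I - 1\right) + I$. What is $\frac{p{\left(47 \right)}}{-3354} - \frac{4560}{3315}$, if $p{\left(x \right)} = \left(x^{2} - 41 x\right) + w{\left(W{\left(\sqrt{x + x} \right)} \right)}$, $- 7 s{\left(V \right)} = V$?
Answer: $- \frac{194347}{133042} \approx -1.4608$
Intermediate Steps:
$s{\left(V \right)} = - \frac{V}{7}$
$W{\left(I \right)} = -1 + 2 I$ ($W{\left(I \right)} = \left(-1 + I\right) + I = -1 + 2 I$)
$w{\left(d \right)} = \frac{27}{7}$ ($w{\left(d \right)} = 9 \left(\left(- \frac{1}{7}\right) \left(-3\right)\right) = 9 \cdot \frac{3}{7} = \frac{27}{7}$)
$p{\left(x \right)} = \frac{27}{7} + x^{2} - 41 x$ ($p{\left(x \right)} = \left(x^{2} - 41 x\right) + \frac{27}{7} = \frac{27}{7} + x^{2} - 41 x$)
$\frac{p{\left(47 \right)}}{-3354} - \frac{4560}{3315} = \frac{\frac{27}{7} + 47^{2} - 1927}{-3354} - \frac{4560}{3315} = \left(\frac{27}{7} + 2209 - 1927\right) \left(- \frac{1}{3354}\right) - \frac{304}{221} = \frac{2001}{7} \left(- \frac{1}{3354}\right) - \frac{304}{221} = - \frac{667}{7826} - \frac{304}{221} = - \frac{194347}{133042}$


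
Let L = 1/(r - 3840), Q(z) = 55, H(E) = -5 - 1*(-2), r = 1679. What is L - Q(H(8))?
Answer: -118856/2161 ≈ -55.000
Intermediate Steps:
H(E) = -3 (H(E) = -5 + 2 = -3)
L = -1/2161 (L = 1/(1679 - 3840) = 1/(-2161) = -1/2161 ≈ -0.00046275)
L - Q(H(8)) = -1/2161 - 1*55 = -1/2161 - 55 = -118856/2161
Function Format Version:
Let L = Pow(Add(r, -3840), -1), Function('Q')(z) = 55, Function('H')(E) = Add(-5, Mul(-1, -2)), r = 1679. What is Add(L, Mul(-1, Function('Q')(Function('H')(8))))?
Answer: Rational(-118856, 2161) ≈ -55.000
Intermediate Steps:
Function('H')(E) = -3 (Function('H')(E) = Add(-5, 2) = -3)
L = Rational(-1, 2161) (L = Pow(Add(1679, -3840), -1) = Pow(-2161, -1) = Rational(-1, 2161) ≈ -0.00046275)
Add(L, Mul(-1, Function('Q')(Function('H')(8)))) = Add(Rational(-1, 2161), Mul(-1, 55)) = Add(Rational(-1, 2161), -55) = Rational(-118856, 2161)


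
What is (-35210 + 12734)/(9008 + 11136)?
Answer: -5619/5036 ≈ -1.1158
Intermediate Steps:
(-35210 + 12734)/(9008 + 11136) = -22476/20144 = -22476*1/20144 = -5619/5036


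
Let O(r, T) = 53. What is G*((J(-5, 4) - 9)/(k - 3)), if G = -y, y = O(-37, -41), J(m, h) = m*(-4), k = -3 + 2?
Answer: 583/4 ≈ 145.75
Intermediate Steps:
k = -1
J(m, h) = -4*m
y = 53
G = -53 (G = -1*53 = -53)
G*((J(-5, 4) - 9)/(k - 3)) = -53*(-4*(-5) - 9)/(-1 - 3) = -53*(20 - 9)/(-4) = -583*(-1)/4 = -53*(-11/4) = 583/4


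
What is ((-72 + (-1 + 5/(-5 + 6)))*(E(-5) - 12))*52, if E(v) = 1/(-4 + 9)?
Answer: 208624/5 ≈ 41725.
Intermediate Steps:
E(v) = ⅕ (E(v) = 1/5 = ⅕)
((-72 + (-1 + 5/(-5 + 6)))*(E(-5) - 12))*52 = ((-72 + (-1 + 5/(-5 + 6)))*(⅕ - 12))*52 = ((-72 + (-1 + 5/1))*(-59/5))*52 = ((-72 + (-1 + 5*1))*(-59/5))*52 = ((-72 + (-1 + 5))*(-59/5))*52 = ((-72 + 4)*(-59/5))*52 = -68*(-59/5)*52 = (4012/5)*52 = 208624/5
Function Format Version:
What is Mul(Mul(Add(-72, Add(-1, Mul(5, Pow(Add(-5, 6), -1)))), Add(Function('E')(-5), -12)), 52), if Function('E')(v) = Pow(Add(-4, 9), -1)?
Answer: Rational(208624, 5) ≈ 41725.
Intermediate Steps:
Function('E')(v) = Rational(1, 5) (Function('E')(v) = Pow(5, -1) = Rational(1, 5))
Mul(Mul(Add(-72, Add(-1, Mul(5, Pow(Add(-5, 6), -1)))), Add(Function('E')(-5), -12)), 52) = Mul(Mul(Add(-72, Add(-1, Mul(5, Pow(Add(-5, 6), -1)))), Add(Rational(1, 5), -12)), 52) = Mul(Mul(Add(-72, Add(-1, Mul(5, Pow(1, -1)))), Rational(-59, 5)), 52) = Mul(Mul(Add(-72, Add(-1, Mul(5, 1))), Rational(-59, 5)), 52) = Mul(Mul(Add(-72, Add(-1, 5)), Rational(-59, 5)), 52) = Mul(Mul(Add(-72, 4), Rational(-59, 5)), 52) = Mul(Mul(-68, Rational(-59, 5)), 52) = Mul(Rational(4012, 5), 52) = Rational(208624, 5)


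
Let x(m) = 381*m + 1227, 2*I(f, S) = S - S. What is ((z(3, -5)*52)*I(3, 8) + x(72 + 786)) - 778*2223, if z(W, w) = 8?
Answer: -1401369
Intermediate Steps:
I(f, S) = 0 (I(f, S) = (S - S)/2 = (1/2)*0 = 0)
x(m) = 1227 + 381*m
((z(3, -5)*52)*I(3, 8) + x(72 + 786)) - 778*2223 = ((8*52)*0 + (1227 + 381*(72 + 786))) - 778*2223 = (416*0 + (1227 + 381*858)) - 1729494 = (0 + (1227 + 326898)) - 1729494 = (0 + 328125) - 1729494 = 328125 - 1729494 = -1401369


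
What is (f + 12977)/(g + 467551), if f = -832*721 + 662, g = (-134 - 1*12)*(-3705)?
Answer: -586233/1008481 ≈ -0.58130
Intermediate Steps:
g = 540930 (g = (-134 - 12)*(-3705) = -146*(-3705) = 540930)
f = -599210 (f = -599872 + 662 = -599210)
(f + 12977)/(g + 467551) = (-599210 + 12977)/(540930 + 467551) = -586233/1008481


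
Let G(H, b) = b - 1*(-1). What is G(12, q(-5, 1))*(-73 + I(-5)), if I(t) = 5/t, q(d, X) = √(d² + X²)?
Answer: -74 - 74*√26 ≈ -451.33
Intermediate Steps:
q(d, X) = √(X² + d²)
G(H, b) = 1 + b (G(H, b) = b + 1 = 1 + b)
G(12, q(-5, 1))*(-73 + I(-5)) = (1 + √(1² + (-5)²))*(-73 + 5/(-5)) = (1 + √(1 + 25))*(-73 + 5*(-⅕)) = (1 + √26)*(-73 - 1) = (1 + √26)*(-74) = -74 - 74*√26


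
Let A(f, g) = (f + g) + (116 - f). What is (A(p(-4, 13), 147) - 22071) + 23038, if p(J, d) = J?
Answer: 1230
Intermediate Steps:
A(f, g) = 116 + g
(A(p(-4, 13), 147) - 22071) + 23038 = ((116 + 147) - 22071) + 23038 = (263 - 22071) + 23038 = -21808 + 23038 = 1230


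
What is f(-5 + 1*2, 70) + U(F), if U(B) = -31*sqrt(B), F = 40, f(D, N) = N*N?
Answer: 4900 - 62*sqrt(10) ≈ 4703.9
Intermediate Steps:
f(D, N) = N**2
f(-5 + 1*2, 70) + U(F) = 70**2 - 62*sqrt(10) = 4900 - 62*sqrt(10)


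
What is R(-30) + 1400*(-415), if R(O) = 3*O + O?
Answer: -581120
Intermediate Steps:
R(O) = 4*O
R(-30) + 1400*(-415) = 4*(-30) + 1400*(-415) = -120 - 581000 = -581120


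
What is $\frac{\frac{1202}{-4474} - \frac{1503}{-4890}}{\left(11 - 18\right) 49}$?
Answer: $- \frac{141107}{1250684330} \approx -0.00011282$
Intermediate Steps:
$\frac{\frac{1202}{-4474} - \frac{1503}{-4890}}{\left(11 - 18\right) 49} = \frac{1202 \left(- \frac{1}{4474}\right) - - \frac{501}{1630}}{\left(-7\right) 49} = \frac{- \frac{601}{2237} + \frac{501}{1630}}{-343} = \frac{141107}{3646310} \left(- \frac{1}{343}\right) = - \frac{141107}{1250684330}$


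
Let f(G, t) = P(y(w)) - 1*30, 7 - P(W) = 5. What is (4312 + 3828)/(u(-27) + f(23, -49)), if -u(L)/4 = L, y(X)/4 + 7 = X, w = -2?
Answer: 407/4 ≈ 101.75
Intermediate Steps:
y(X) = -28 + 4*X
P(W) = 2 (P(W) = 7 - 1*5 = 7 - 5 = 2)
u(L) = -4*L
f(G, t) = -28 (f(G, t) = 2 - 1*30 = 2 - 30 = -28)
(4312 + 3828)/(u(-27) + f(23, -49)) = (4312 + 3828)/(-4*(-27) - 28) = 8140/(108 - 28) = 8140/80 = 8140*(1/80) = 407/4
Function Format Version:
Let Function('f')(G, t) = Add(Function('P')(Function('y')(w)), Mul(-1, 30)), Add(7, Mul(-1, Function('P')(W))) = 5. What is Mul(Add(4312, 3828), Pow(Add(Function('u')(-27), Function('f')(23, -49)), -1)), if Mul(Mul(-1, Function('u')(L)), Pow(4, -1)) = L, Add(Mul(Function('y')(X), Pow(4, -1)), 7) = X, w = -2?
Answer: Rational(407, 4) ≈ 101.75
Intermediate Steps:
Function('y')(X) = Add(-28, Mul(4, X))
Function('P')(W) = 2 (Function('P')(W) = Add(7, Mul(-1, 5)) = Add(7, -5) = 2)
Function('u')(L) = Mul(-4, L)
Function('f')(G, t) = -28 (Function('f')(G, t) = Add(2, Mul(-1, 30)) = Add(2, -30) = -28)
Mul(Add(4312, 3828), Pow(Add(Function('u')(-27), Function('f')(23, -49)), -1)) = Mul(Add(4312, 3828), Pow(Add(Mul(-4, -27), -28), -1)) = Mul(8140, Pow(Add(108, -28), -1)) = Mul(8140, Pow(80, -1)) = Mul(8140, Rational(1, 80)) = Rational(407, 4)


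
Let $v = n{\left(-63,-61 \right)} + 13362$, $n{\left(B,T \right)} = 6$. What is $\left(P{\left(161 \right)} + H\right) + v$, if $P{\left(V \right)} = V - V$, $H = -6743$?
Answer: $6625$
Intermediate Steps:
$P{\left(V \right)} = 0$
$v = 13368$ ($v = 6 + 13362 = 13368$)
$\left(P{\left(161 \right)} + H\right) + v = \left(0 - 6743\right) + 13368 = -6743 + 13368 = 6625$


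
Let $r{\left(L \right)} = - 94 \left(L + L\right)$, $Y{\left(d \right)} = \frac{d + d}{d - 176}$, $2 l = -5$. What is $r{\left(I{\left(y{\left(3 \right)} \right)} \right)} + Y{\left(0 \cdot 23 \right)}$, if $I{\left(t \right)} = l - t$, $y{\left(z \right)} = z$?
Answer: $1034$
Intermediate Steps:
$l = - \frac{5}{2}$ ($l = \frac{1}{2} \left(-5\right) = - \frac{5}{2} \approx -2.5$)
$Y{\left(d \right)} = \frac{2 d}{-176 + d}$
$I{\left(t \right)} = - \frac{5}{2} - t$
$r{\left(L \right)} = - 188 L$ ($r{\left(L \right)} = - 94 \cdot 2 L = - 188 L$)
$r{\left(I{\left(y{\left(3 \right)} \right)} \right)} + Y{\left(0 \cdot 23 \right)} = - 188 \left(- \frac{5}{2} - 3\right) + \frac{2 \cdot 0 \cdot 23}{-176 + 0 \cdot 23} = - 188 \left(- \frac{5}{2} - 3\right) + 2 \cdot 0 \frac{1}{-176 + 0} = \left(-188\right) \left(- \frac{11}{2}\right) + 2 \cdot 0 \frac{1}{-176} = 1034 + 2 \cdot 0 \left(- \frac{1}{176}\right) = 1034 + 0 = 1034$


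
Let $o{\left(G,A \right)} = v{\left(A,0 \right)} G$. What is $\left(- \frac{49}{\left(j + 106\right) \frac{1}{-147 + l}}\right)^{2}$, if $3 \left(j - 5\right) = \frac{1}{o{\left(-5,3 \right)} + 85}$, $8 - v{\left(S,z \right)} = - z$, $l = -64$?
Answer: $\frac{1948159935225}{224580196} \approx 8674.7$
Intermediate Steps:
$v{\left(S,z \right)} = 8 + z$ ($v{\left(S,z \right)} = 8 - - z = 8 + z$)
$o{\left(G,A \right)} = 8 G$ ($o{\left(G,A \right)} = \left(8 + 0\right) G = 8 G$)
$j = \frac{676}{135}$ ($j = 5 + \frac{1}{3 \left(8 \left(-5\right) + 85\right)} = 5 + \frac{1}{3 \left(-40 + 85\right)} = 5 + \frac{1}{3 \cdot 45} = 5 + \frac{1}{3} \cdot \frac{1}{45} = 5 + \frac{1}{135} = \frac{676}{135} \approx 5.0074$)
$\left(- \frac{49}{\left(j + 106\right) \frac{1}{-147 + l}}\right)^{2} = \left(- \frac{49}{\left(\frac{676}{135} + 106\right) \frac{1}{-147 - 64}}\right)^{2} = \left(- \frac{49}{\frac{14986}{135} \frac{1}{-211}}\right)^{2} = \left(- \frac{49}{\frac{14986}{135} \left(- \frac{1}{211}\right)}\right)^{2} = \left(- \frac{49}{- \frac{14986}{28485}}\right)^{2} = \left(\left(-49\right) \left(- \frac{28485}{14986}\right)\right)^{2} = \left(\frac{1395765}{14986}\right)^{2} = \frac{1948159935225}{224580196}$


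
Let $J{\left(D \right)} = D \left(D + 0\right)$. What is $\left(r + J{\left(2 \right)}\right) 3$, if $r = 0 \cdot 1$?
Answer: $12$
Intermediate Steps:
$r = 0$
$J{\left(D \right)} = D^{2}$ ($J{\left(D \right)} = D D = D^{2}$)
$\left(r + J{\left(2 \right)}\right) 3 = \left(0 + 2^{2}\right) 3 = \left(0 + 4\right) 3 = 4 \cdot 3 = 12$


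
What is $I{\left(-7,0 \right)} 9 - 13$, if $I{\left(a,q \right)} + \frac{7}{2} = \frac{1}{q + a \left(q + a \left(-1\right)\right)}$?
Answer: $- \frac{4379}{98} \approx -44.684$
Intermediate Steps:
$I{\left(a,q \right)} = - \frac{7}{2} + \frac{1}{q + a \left(q - a\right)}$ ($I{\left(a,q \right)} = - \frac{7}{2} + \frac{1}{q + a \left(q + a \left(-1\right)\right)} = - \frac{7}{2} + \frac{1}{q + a \left(q - a\right)}$)
$I{\left(-7,0 \right)} 9 - 13 = \frac{2 - 0 + 7 \left(-7\right)^{2} - \left(-49\right) 0}{2 \left(0 - \left(-7\right)^{2} - 0\right)} 9 - 13 = \frac{2 + 0 + 7 \cdot 49 + 0}{2 \left(0 - 49 + 0\right)} 9 - 13 = \frac{2 + 0 + 343 + 0}{2 \left(0 - 49 + 0\right)} 9 - 13 = \frac{1}{2} \frac{1}{-49} \cdot 345 \cdot 9 - 13 = \frac{1}{2} \left(- \frac{1}{49}\right) 345 \cdot 9 - 13 = \left(- \frac{345}{98}\right) 9 - 13 = - \frac{3105}{98} - 13 = - \frac{4379}{98}$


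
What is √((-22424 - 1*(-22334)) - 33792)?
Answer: I*√33882 ≈ 184.07*I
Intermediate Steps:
√((-22424 - 1*(-22334)) - 33792) = √((-22424 + 22334) - 33792) = √(-90 - 33792) = √(-33882) = I*√33882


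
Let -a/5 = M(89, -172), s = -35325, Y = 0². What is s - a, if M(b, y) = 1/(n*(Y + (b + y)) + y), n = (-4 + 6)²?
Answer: -17803805/504 ≈ -35325.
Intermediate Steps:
Y = 0
n = 4 (n = 2² = 4)
M(b, y) = 1/(4*b + 5*y) (M(b, y) = 1/(4*(0 + (b + y)) + y) = 1/(4*(b + y) + y) = 1/((4*b + 4*y) + y) = 1/(4*b + 5*y))
a = 5/504 (a = -5/(4*89 + 5*(-172)) = -5/(356 - 860) = -5/(-504) = -5*(-1/504) = 5/504 ≈ 0.0099206)
s - a = -35325 - 1*5/504 = -35325 - 5/504 = -17803805/504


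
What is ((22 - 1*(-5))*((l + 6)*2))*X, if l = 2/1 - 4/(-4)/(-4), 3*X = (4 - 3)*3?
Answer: 837/2 ≈ 418.50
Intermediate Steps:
X = 1 (X = ((4 - 3)*3)/3 = (1*3)/3 = (⅓)*3 = 1)
l = 7/4 (l = 2*1 - 4*(-¼)*(-¼) = 2 + 1*(-¼) = 2 - ¼ = 7/4 ≈ 1.7500)
((22 - 1*(-5))*((l + 6)*2))*X = ((22 - 1*(-5))*((7/4 + 6)*2))*1 = ((22 + 5)*((31/4)*2))*1 = (27*(31/2))*1 = (837/2)*1 = 837/2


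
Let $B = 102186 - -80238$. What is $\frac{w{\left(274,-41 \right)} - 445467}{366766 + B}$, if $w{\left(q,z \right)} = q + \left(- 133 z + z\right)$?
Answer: $- \frac{439781}{549190} \approx -0.80078$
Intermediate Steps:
$w{\left(q,z \right)} = q - 132 z$
$B = 182424$ ($B = 102186 + 80238 = 182424$)
$\frac{w{\left(274,-41 \right)} - 445467}{366766 + B} = \frac{\left(274 - -5412\right) - 445467}{366766 + 182424} = \frac{\left(274 + 5412\right) - 445467}{549190} = \left(5686 - 445467\right) \frac{1}{549190} = \left(-439781\right) \frac{1}{549190} = - \frac{439781}{549190}$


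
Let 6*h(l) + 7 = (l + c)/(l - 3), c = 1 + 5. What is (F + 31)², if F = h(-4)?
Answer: 173889/196 ≈ 887.19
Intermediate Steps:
c = 6
h(l) = -7/6 + (6 + l)/(6*(-3 + l)) (h(l) = -7/6 + ((l + 6)/(l - 3))/6 = -7/6 + ((6 + l)/(-3 + l))/6 = -7/6 + (6 + l)/(6*(-3 + l)))
F = -17/14 (F = (9/2 - 1*(-4))/(-3 - 4) = (9/2 + 4)/(-7) = -⅐*17/2 = -17/14 ≈ -1.2143)
(F + 31)² = (-17/14 + 31)² = (417/14)² = 173889/196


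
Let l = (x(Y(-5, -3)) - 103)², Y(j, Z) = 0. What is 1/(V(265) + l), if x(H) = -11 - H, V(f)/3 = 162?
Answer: 1/13482 ≈ 7.4173e-5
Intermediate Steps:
V(f) = 486 (V(f) = 3*162 = 486)
l = 12996 (l = ((-11 - 1*0) - 103)² = ((-11 + 0) - 103)² = (-11 - 103)² = (-114)² = 12996)
1/(V(265) + l) = 1/(486 + 12996) = 1/13482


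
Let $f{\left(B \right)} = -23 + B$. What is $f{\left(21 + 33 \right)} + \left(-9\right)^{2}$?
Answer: $112$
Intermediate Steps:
$f{\left(21 + 33 \right)} + \left(-9\right)^{2} = \left(-23 + \left(21 + 33\right)\right) + \left(-9\right)^{2} = \left(-23 + 54\right) + 81 = 31 + 81 = 112$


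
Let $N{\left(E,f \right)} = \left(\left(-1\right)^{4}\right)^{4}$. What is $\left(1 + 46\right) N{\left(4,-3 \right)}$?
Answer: $47$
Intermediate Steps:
$N{\left(E,f \right)} = 1$ ($N{\left(E,f \right)} = 1^{4} = 1$)
$\left(1 + 46\right) N{\left(4,-3 \right)} = \left(1 + 46\right) 1 = 47 \cdot 1 = 47$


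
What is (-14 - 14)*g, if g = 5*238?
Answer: -33320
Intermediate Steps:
g = 1190
(-14 - 14)*g = (-14 - 14)*1190 = -28*1190 = -33320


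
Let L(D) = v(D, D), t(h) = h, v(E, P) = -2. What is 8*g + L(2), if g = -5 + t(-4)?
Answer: -74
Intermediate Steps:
L(D) = -2
g = -9 (g = -5 - 4 = -9)
8*g + L(2) = 8*(-9) - 2 = -72 - 2 = -74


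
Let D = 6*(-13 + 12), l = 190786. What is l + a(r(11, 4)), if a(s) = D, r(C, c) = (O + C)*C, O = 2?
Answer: 190780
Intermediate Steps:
r(C, c) = C*(2 + C) (r(C, c) = (2 + C)*C = C*(2 + C))
D = -6 (D = 6*(-1) = -6)
a(s) = -6
l + a(r(11, 4)) = 190786 - 6 = 190780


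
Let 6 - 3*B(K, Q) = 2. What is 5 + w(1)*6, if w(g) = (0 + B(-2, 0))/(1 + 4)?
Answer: 33/5 ≈ 6.6000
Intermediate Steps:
B(K, Q) = 4/3 (B(K, Q) = 2 - 1/3*2 = 2 - 2/3 = 4/3)
w(g) = 4/15 (w(g) = (0 + 4/3)/(1 + 4) = (4/3)/5 = (4/3)*(1/5) = 4/15)
5 + w(1)*6 = 5 + (4/15)*6 = 5 + 8/5 = 33/5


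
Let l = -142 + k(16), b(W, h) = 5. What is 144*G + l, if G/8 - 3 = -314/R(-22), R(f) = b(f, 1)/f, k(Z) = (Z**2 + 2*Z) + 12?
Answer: 7976086/5 ≈ 1.5952e+6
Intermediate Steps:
k(Z) = 12 + Z**2 + 2*Z
R(f) = 5/f
l = 158 (l = -142 + (12 + 16**2 + 2*16) = -142 + (12 + 256 + 32) = -142 + 300 = 158)
G = 55384/5 (G = 24 + 8*(-314/(5/(-22))) = 24 + 8*(-314/(5*(-1/22))) = 24 + 8*(-314/(-5/22)) = 24 + 8*(-314*(-22/5)) = 24 + 8*(6908/5) = 24 + 55264/5 = 55384/5 ≈ 11077.)
144*G + l = 144*(55384/5) + 158 = 7975296/5 + 158 = 7976086/5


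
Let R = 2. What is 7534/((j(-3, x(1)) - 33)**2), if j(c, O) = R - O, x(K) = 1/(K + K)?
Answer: 30136/3969 ≈ 7.5928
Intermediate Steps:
x(K) = 1/(2*K)
j(c, O) = 2 - O
7534/((j(-3, x(1)) - 33)**2) = 7534/(((2 - 1/(2*1)) - 33)**2) = 7534/(((2 - 1/2) - 33)**2) = 7534/((3/2 - 33)**2) = 7534/((-63/2)**2) = 7534/(3969/4) = 7534*(4/3969) = 30136/3969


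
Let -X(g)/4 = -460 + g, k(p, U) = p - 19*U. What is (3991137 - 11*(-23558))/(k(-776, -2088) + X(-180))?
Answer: 4250275/41456 ≈ 102.52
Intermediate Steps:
X(g) = 1840 - 4*g (X(g) = -4*(-460 + g) = 1840 - 4*g)
(3991137 - 11*(-23558))/(k(-776, -2088) + X(-180)) = (3991137 - 11*(-23558))/((-776 - 19*(-2088)) + (1840 - 4*(-180))) = (3991137 + 259138)/((-776 + 39672) + (1840 + 720)) = 4250275/(38896 + 2560) = 4250275/41456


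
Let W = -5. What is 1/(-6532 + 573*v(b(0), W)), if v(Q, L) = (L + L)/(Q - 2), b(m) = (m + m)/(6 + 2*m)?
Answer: -1/3667 ≈ -0.00027270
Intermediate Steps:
b(m) = 2*m/(6 + 2*m) (b(m) = (2*m)/(6 + 2*m) = 2*m/(6 + 2*m))
v(Q, L) = 2*L/(-2 + Q) (v(Q, L) = (2*L)/(-2 + Q) = 2*L/(-2 + Q))
1/(-6532 + 573*v(b(0), W)) = 1/(-6532 + 573*(2*(-5)/(-2 + 0/(3 + 0)))) = 1/(-6532 + 573*(2*(-5)/(-2 + 0/3))) = 1/(-6532 + 573*(2*(-5)/(-2 + 0*(⅓)))) = 1/(-6532 + 573*(2*(-5)/(-2 + 0))) = 1/(-6532 + 573*(2*(-5)/(-2))) = 1/(-6532 + 573*(2*(-5)*(-½))) = 1/(-6532 + 573*5) = 1/(-6532 + 2865) = 1/(-3667) = -1/3667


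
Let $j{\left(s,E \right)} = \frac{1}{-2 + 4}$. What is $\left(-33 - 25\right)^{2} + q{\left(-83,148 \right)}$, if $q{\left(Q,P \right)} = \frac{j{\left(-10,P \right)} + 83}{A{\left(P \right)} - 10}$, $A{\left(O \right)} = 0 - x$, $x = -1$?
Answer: $\frac{60385}{18} \approx 3354.7$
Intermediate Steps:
$A{\left(O \right)} = 1$ ($A{\left(O \right)} = 0 - -1 = 0 + 1 = 1$)
$j{\left(s,E \right)} = \frac{1}{2}$
$q{\left(Q,P \right)} = - \frac{167}{18}$ ($q{\left(Q,P \right)} = \frac{\frac{1}{2} + 83}{1 - 10} = \frac{167}{2 \left(-9\right)} = \frac{167}{2} \left(- \frac{1}{9}\right) = - \frac{167}{18}$)
$\left(-33 - 25\right)^{2} + q{\left(-83,148 \right)} = \left(-33 - 25\right)^{2} - \frac{167}{18} = \left(-58\right)^{2} - \frac{167}{18} = 3364 - \frac{167}{18} = \frac{60385}{18}$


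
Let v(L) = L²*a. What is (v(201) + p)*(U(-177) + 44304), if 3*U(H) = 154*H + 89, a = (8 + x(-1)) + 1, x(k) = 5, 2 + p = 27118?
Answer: 62677048390/3 ≈ 2.0892e+10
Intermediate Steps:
p = 27116 (p = -2 + 27118 = 27116)
a = 14 (a = (8 + 5) + 1 = 13 + 1 = 14)
U(H) = 89/3 + 154*H/3 (U(H) = (154*H + 89)/3 = (89 + 154*H)/3 = 89/3 + 154*H/3)
v(L) = 14*L² (v(L) = L²*14 = 14*L²)
(v(201) + p)*(U(-177) + 44304) = (14*201² + 27116)*((89/3 + (154/3)*(-177)) + 44304) = (14*40401 + 27116)*((89/3 - 9086) + 44304) = (565614 + 27116)*(-27169/3 + 44304) = 592730*(105743/3) = 62677048390/3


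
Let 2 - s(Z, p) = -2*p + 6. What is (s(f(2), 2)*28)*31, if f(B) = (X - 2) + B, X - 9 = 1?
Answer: 0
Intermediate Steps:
X = 10 (X = 9 + 1 = 10)
f(B) = 8 + B (f(B) = (10 - 2) + B = 8 + B)
s(Z, p) = -4 + 2*p (s(Z, p) = 2 - (-2*p + 6) = 2 - (6 - 2*p) = 2 + (-6 + 2*p) = -4 + 2*p)
(s(f(2), 2)*28)*31 = ((-4 + 2*2)*28)*31 = ((-4 + 4)*28)*31 = (0*28)*31 = 0*31 = 0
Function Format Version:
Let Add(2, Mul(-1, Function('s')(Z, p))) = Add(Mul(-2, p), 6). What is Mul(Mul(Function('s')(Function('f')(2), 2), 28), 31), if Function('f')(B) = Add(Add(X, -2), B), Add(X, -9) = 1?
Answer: 0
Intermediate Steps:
X = 10 (X = Add(9, 1) = 10)
Function('f')(B) = Add(8, B) (Function('f')(B) = Add(Add(10, -2), B) = Add(8, B))
Function('s')(Z, p) = Add(-4, Mul(2, p)) (Function('s')(Z, p) = Add(2, Mul(-1, Add(Mul(-2, p), 6))) = Add(2, Mul(-1, Add(6, Mul(-2, p)))) = Add(2, Add(-6, Mul(2, p))) = Add(-4, Mul(2, p)))
Mul(Mul(Function('s')(Function('f')(2), 2), 28), 31) = Mul(Mul(Add(-4, Mul(2, 2)), 28), 31) = Mul(Mul(Add(-4, 4), 28), 31) = Mul(Mul(0, 28), 31) = Mul(0, 31) = 0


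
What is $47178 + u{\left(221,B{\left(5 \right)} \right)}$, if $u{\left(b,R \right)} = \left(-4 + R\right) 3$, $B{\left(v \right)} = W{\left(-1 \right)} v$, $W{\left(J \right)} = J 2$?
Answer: $47136$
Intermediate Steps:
$W{\left(J \right)} = 2 J$
$B{\left(v \right)} = - 2 v$ ($B{\left(v \right)} = 2 \left(-1\right) v = - 2 v$)
$u{\left(b,R \right)} = -12 + 3 R$
$47178 + u{\left(221,B{\left(5 \right)} \right)} = 47178 + \left(-12 + 3 \left(\left(-2\right) 5\right)\right) = 47178 + \left(-12 + 3 \left(-10\right)\right) = 47178 - 42 = 47136$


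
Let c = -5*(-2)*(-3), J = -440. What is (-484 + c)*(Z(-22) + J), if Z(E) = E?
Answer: 237468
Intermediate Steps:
c = -30 (c = 10*(-3) = -30)
(-484 + c)*(Z(-22) + J) = (-484 - 30)*(-22 - 440) = -514*(-462) = 237468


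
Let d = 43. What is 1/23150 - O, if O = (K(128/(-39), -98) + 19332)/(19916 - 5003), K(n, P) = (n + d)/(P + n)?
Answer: -17676716443/13636820025 ≈ -1.2962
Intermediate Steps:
K(n, P) = (43 + n)/(P + n) (K(n, P) = (n + 43)/(P + n) = (43 + n)/(P + n))
O = 76359851/58906350 (O = ((43 + 128/(-39))/(-98 + 128/(-39)) + 19332)/(19916 - 5003) = ((43 + 128*(-1/39))/(-98 + 128*(-1/39)) + 19332)/14913 = ((43 - 128/39)/(-98 - 128/39) + 19332)*(1/14913) = ((1549/39)/(-3950/39) + 19332)*(1/14913) = (-39/3950*1549/39 + 19332)*(1/14913) = (-1549/3950 + 19332)*(1/14913) = (76359851/3950)*(1/14913) = 76359851/58906350 ≈ 1.2963)
1/23150 - O = 1/23150 - 1*76359851/58906350 = 1/23150 - 76359851/58906350 = -17676716443/13636820025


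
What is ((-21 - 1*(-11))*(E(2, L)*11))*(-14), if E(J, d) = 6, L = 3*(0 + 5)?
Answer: 9240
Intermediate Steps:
L = 15 (L = 3*5 = 15)
((-21 - 1*(-11))*(E(2, L)*11))*(-14) = ((-21 - 1*(-11))*(6*11))*(-14) = ((-21 + 11)*66)*(-14) = -10*66*(-14) = -660*(-14) = 9240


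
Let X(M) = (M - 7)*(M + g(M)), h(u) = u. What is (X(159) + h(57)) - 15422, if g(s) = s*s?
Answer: 3851515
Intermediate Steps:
g(s) = s**2
X(M) = (-7 + M)*(M + M**2) (X(M) = (M - 7)*(M + M**2) = (-7 + M)*(M + M**2))
(X(159) + h(57)) - 15422 = (159*(-7 + 159**2 - 6*159) + 57) - 15422 = (159*(-7 + 25281 - 954) + 57) - 15422 = (159*24320 + 57) - 15422 = (3866880 + 57) - 15422 = 3866937 - 15422 = 3851515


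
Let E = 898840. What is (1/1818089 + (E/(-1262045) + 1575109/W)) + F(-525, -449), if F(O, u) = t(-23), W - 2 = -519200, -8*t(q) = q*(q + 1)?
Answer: -31925042821269552193/476522028606692796 ≈ -66.996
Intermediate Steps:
t(q) = -q*(1 + q)/8 (t(q) = -q*(q + 1)/8 = -q*(1 + q)/8)
W = -519198 (W = 2 - 519200 = -519198)
F(O, u) = -253/4 (F(O, u) = -⅛*(-23)*(1 - 23) = -⅛*(-23)*(-22) = -253/4)
(1/1818089 + (E/(-1262045) + 1575109/W)) + F(-525, -449) = (1/1818089 + (898840/(-1262045) + 1575109/(-519198))) - 253/4 = (1/1818089 + (898840*(-1/1262045) + 1575109*(-1/519198))) - 253/4 = (1/1818089 + (-179768/252409 - 1575109/519198)) - 253/4 = (1/1818089 - 490906873645/131050247982) - 253/4 = -892512255948116423/238261014303346398 - 253/4 = -31925042821269552193/476522028606692796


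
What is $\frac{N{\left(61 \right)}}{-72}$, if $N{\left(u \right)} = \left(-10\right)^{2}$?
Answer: $- \frac{25}{18} \approx -1.3889$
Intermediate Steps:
$N{\left(u \right)} = 100$
$\frac{N{\left(61 \right)}}{-72} = \frac{1}{-72} \cdot 100 = \left(- \frac{1}{72}\right) 100 = - \frac{25}{18}$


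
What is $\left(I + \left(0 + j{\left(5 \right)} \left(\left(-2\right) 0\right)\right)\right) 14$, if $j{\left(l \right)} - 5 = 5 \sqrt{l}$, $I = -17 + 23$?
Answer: $84$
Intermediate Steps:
$I = 6$
$j{\left(l \right)} = 5 + 5 \sqrt{l}$
$\left(I + \left(0 + j{\left(5 \right)} \left(\left(-2\right) 0\right)\right)\right) 14 = \left(6 + \left(0 + \left(5 + 5 \sqrt{5}\right) \left(\left(-2\right) 0\right)\right)\right) 14 = \left(6 + \left(0 + \left(5 + 5 \sqrt{5}\right) 0\right)\right) 14 = \left(6 + \left(0 + 0\right)\right) 14 = \left(6 + 0\right) 14 = 6 \cdot 14 = 84$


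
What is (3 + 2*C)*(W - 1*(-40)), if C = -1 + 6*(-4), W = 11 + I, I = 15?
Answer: -3102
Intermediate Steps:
W = 26 (W = 11 + 15 = 26)
C = -25 (C = -1 - 24 = -25)
(3 + 2*C)*(W - 1*(-40)) = (3 + 2*(-25))*(26 - 1*(-40)) = (3 - 50)*(26 + 40) = -47*66 = -3102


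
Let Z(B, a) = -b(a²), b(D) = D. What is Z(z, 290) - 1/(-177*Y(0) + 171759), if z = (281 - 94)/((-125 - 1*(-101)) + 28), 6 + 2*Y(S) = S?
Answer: -14489589001/172290 ≈ -84100.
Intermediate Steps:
Y(S) = -3 + S/2
z = 187/4 (z = 187/((-125 + 101) + 28) = 187/(-24 + 28) = 187/4 ≈ 46.750)
Z(B, a) = -a²
Z(z, 290) - 1/(-177*Y(0) + 171759) = -1*290² - 1/(-177*(-3 + (½)*0) + 171759) = -1*84100 - 1/(-177*(-3 + 0) + 171759) = -84100 - 1/(-177*(-3) + 171759) = -84100 - 1/(531 + 171759) = -84100 - 1/172290 = -14489589001/172290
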